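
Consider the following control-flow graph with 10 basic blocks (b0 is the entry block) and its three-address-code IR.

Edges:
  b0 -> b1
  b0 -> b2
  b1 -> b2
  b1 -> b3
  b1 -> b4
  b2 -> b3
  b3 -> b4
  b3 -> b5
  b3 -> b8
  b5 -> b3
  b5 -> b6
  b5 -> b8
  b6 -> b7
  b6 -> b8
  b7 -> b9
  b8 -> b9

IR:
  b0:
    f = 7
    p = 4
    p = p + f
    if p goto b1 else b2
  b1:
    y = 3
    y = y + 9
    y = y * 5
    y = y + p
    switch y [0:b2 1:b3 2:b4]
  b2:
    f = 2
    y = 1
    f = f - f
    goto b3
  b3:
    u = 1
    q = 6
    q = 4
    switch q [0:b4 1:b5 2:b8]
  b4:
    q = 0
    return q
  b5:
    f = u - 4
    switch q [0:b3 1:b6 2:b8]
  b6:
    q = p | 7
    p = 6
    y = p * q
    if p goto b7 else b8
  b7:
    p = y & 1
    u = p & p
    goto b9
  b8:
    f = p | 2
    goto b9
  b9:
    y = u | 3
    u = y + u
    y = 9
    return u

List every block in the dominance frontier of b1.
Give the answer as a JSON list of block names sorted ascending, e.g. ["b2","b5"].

Answer: ["b2", "b3", "b4"]

Derivation:
idom tree: b1←b0 b2←b0 b3←b0 b4←b0 b5←b3 b6←b5 b7←b6 b8←b3 b9←b3
Dom∩ at merges:
  b2: preds {b0,b1}: {b0} ∩ {b0,b1} = {b0}; idom=b0
  b3: preds {b1,b2,b5}: {b0,b1} ∩ {b0,b2} ∩ {b0,b3,b5} = {b0}; idom=b0
  b4: preds {b1,b3}: {b0,b1} ∩ {b0,b3} = {b0}; idom=b0
  b8: preds {b3,b5,b6}: {b0,b3} ∩ {b0,b3,b5} ∩ {b0,b3,b5,b6} = {b0,b3}; idom=b3
  b9: preds {b7,b8}: {b0,b3,b5,b6,b7} ∩ {b0,b3,b8} = {b0,b3}; idom=b3

DF derivation:
  b2←b0: walk · to b0
  b2←b1: walk b1 to b0
  b3←b1: walk b1 to b0
  b3←b2: walk b2 to b0
  b3←b5: walk b5→b3 to b0
  b4←b1: walk b1 to b0
  b4←b3: walk b3 to b0
  b8←b3: walk · to b3
  b8←b5: walk b5 to b3
  b8←b6: walk b6→b5 to b3
  b9←b7: walk b7→b6→b5 to b3
  b9←b8: walk b8 to b3
  b0: DF=∅
  b1: DF={b2,b3,b4}
  b2: DF={b3}
  b3: DF={b3,b4}
  b4: DF=∅
  b5: DF={b3,b8,b9}
  b6: DF={b8,b9}
  b7: DF={b9}
  b8: DF={b9}
  b9: DF=∅

DF(b1) = ["b2", "b3", "b4"]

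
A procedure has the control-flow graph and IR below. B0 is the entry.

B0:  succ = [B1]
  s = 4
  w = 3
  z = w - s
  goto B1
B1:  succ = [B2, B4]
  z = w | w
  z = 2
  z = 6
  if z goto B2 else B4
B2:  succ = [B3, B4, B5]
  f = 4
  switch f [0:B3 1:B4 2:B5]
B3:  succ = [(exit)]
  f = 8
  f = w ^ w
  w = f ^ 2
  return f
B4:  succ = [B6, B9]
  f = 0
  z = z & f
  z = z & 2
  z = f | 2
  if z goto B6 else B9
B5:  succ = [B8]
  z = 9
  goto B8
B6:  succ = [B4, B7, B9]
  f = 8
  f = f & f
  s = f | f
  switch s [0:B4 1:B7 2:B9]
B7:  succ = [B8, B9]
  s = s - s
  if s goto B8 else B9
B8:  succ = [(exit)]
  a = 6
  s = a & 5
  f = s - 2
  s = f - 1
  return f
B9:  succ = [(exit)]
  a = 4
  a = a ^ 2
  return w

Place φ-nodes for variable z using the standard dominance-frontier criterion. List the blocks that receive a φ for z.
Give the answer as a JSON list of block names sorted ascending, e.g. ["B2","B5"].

idom tree: B1←B0 B2←B1 B3←B2 B4←B1 B5←B2 B6←B4 B7←B6 B8←B1 B9←B4
Join-block Dom:
  B4: preds {B1,B2,B6}: {B0,B1} ∩ {B0,B1,B2} ∩ {B0,B1,B4,B6} = {B0,B1}; idom=B1
  B8: preds {B5,B7}: {B0,B1,B2,B5} ∩ {B0,B1,B4,B6,B7} = {B0,B1}; idom=B1
  B9: preds {B4,B6,B7}: {B0,B1,B4} ∩ {B0,B1,B4,B6} ∩ {B0,B1,B4,B6,B7} = {B0,B1,B4}; idom=B4

Frontier:
  B4←B1: walk · to B1
  B4←B2: walk B2 to B1
  B4←B6: walk B6→B4 to B1
  B8←B5: walk B5→B2 to B1
  B8←B7: walk B7→B6→B4 to B1
  B9←B4: walk · to B4
  B9←B6: walk B6 to B4
  B9←B7: walk B7→B6 to B4
  B0 → ∅
  B1 → ∅
  B2 → {B4,B8}
  B3 → ∅
  B4 → {B4,B8}
  B5 → {B8}
  B6 → {B4,B8,B9}
  B7 → {B8,B9}
  B8 → ∅
  B9 → ∅

φ for z: defs {B0,B1,B4,B5}
  DF⁺ = {B4,B8}

Answer: ["B4", "B8"]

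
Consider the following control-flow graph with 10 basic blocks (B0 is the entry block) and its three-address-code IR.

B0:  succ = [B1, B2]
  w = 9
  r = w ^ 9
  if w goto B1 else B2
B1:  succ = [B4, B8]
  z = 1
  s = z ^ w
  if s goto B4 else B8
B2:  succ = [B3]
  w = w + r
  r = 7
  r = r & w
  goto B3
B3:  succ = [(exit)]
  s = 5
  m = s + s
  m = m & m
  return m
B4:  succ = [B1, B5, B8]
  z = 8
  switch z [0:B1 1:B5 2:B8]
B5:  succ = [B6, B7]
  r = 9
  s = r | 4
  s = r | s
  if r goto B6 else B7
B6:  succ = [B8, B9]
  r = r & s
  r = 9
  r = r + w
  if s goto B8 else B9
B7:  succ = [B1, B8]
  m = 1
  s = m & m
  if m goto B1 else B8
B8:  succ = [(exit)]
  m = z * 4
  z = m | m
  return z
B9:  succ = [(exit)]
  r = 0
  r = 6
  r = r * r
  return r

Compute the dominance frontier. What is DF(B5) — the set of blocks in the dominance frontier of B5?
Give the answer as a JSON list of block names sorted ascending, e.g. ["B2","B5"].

Answer: ["B1", "B8"]

Derivation:
idom tree: B1←B0 B2←B0 B3←B2 B4←B1 B5←B4 B6←B5 B7←B5 B8←B1 B9←B6
Dom∩ at merges:
  B1: preds {B0,B4,B7}: {B0} ∩ {B0,B1,B4} ∩ {B0,B1,B4,B5,B7} = {B0}; idom=B0
  B8: preds {B1,B4,B6,B7}: {B0,B1} ∩ {B0,B1,B4} ∩ {B0,B1,B4,B5,B6} ∩ {B0,B1,B4,B5,B7} = {B0,B1}; idom=B1

DF derivation:
  B1←B0: walk · to B0
  B1←B4: walk B4→B1 to B0
  B1←B7: walk B7→B5→B4→B1 to B0
  B8←B1: walk · to B1
  B8←B4: walk B4 to B1
  B8←B6: walk B6→B5→B4 to B1
  B8←B7: walk B7→B5→B4 to B1
  DF(B0)=∅
  DF(B1)={B1}
  DF(B2)=∅
  DF(B3)=∅
  DF(B4)={B1,B8}
  DF(B5)={B1,B8}
  DF(B6)={B8}
  DF(B7)={B1,B8}
  DF(B8)=∅
  DF(B9)=∅

DF(B5) = ["B1", "B8"]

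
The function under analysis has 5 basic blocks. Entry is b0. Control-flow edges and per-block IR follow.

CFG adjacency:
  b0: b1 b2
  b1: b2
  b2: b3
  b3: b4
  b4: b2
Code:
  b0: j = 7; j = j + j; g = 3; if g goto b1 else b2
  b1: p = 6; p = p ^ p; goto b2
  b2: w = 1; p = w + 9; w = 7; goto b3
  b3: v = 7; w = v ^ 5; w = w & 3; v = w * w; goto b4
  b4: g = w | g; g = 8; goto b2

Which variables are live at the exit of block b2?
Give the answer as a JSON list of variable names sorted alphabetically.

Per-block:
  b0 def {g,j} use ∅
  b1 def {p} use ∅
  b2 def {p,w} use ∅
  b3 def {v,w} use ∅
  b4 def {g} use {g,w}

Live sets:
  b0: in=∅ out={g}
  b1: in={g} out={g}
  b2: in={g} out={g}
  b3: in={g} out={g,w}
  b4: in={g,w} out={g}

live-out(b2) = ["g"]

Answer: ["g"]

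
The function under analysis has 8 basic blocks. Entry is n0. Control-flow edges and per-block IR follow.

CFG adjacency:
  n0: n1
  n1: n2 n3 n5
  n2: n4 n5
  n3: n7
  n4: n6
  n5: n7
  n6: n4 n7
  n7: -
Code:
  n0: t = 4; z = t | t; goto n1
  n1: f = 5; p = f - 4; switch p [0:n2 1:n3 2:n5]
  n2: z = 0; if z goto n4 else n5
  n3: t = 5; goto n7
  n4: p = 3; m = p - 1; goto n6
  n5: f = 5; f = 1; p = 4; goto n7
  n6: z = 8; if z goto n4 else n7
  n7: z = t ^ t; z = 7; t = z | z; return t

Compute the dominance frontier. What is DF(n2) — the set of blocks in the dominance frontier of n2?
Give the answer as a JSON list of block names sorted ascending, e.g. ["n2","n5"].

Answer: ["n5", "n7"]

Derivation:
idom tree: n1←n0 n2←n1 n3←n1 n4←n2 n5←n1 n6←n4 n7←n1
Join-block Dom:
  n4: preds {n2,n6}: {n0,n1,n2} ∩ {n0,n1,n2,n4,n6} = {n0,n1,n2}; idom=n2
  n5: preds {n1,n2}: {n0,n1} ∩ {n0,n1,n2} = {n0,n1}; idom=n1
  n7: preds {n3,n5,n6}: {n0,n1,n3} ∩ {n0,n1,n5} ∩ {n0,n1,n2,n4,n6} = {n0,n1}; idom=n1

DF walk-up:
  join n4 pred n2: · stop@n2
  join n4 pred n6: n6→n4 stop@n2
  join n5 pred n1: · stop@n1
  join n5 pred n2: n2 stop@n1
  join n7 pred n3: n3 stop@n1
  join n7 pred n5: n5 stop@n1
  join n7 pred n6: n6→n4→n2 stop@n1
  DF(n0)=∅
  DF(n1)=∅
  DF(n2)={n5,n7}
  DF(n3)={n7}
  DF(n4)={n4,n7}
  DF(n5)={n7}
  DF(n6)={n4,n7}
  DF(n7)=∅

DF(n2) = ["n5", "n7"]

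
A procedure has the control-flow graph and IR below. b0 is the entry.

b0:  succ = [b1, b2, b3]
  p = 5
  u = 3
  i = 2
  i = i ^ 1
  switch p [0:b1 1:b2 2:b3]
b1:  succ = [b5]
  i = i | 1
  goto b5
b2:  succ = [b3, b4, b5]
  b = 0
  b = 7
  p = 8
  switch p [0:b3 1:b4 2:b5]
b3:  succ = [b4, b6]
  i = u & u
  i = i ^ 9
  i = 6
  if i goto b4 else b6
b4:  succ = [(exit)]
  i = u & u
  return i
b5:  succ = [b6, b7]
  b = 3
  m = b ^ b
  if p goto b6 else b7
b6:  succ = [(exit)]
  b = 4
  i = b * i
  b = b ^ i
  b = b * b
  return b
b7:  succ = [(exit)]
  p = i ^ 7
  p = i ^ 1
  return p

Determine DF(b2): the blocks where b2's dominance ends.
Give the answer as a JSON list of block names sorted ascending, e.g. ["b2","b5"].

Answer: ["b3", "b4", "b5"]

Working:
idom tree: b1←b0 b2←b0 b3←b0 b4←b0 b5←b0 b6←b0 b7←b5
Dom∩ at merges:
  b3: preds {b0,b2}: {b0} ∩ {b0,b2} = {b0}; idom=b0
  b4: preds {b2,b3}: {b0,b2} ∩ {b0,b3} = {b0}; idom=b0
  b5: preds {b1,b2}: {b0,b1} ∩ {b0,b2} = {b0}; idom=b0
  b6: preds {b3,b5}: {b0,b3} ∩ {b0,b5} = {b0}; idom=b0

DF walk-up:
  b3←b0: walk · to b0
  b3←b2: walk b2 to b0
  b4←b2: walk b2 to b0
  b4←b3: walk b3 to b0
  b5←b1: walk b1 to b0
  b5←b2: walk b2 to b0
  b6←b3: walk b3 to b0
  b6←b5: walk b5 to b0
  DF(b0)=∅
  DF(b1)={b5}
  DF(b2)={b3,b4,b5}
  DF(b3)={b4,b6}
  DF(b4)=∅
  DF(b5)={b6}
  DF(b6)=∅
  DF(b7)=∅

DF(b2) = ["b3", "b4", "b5"]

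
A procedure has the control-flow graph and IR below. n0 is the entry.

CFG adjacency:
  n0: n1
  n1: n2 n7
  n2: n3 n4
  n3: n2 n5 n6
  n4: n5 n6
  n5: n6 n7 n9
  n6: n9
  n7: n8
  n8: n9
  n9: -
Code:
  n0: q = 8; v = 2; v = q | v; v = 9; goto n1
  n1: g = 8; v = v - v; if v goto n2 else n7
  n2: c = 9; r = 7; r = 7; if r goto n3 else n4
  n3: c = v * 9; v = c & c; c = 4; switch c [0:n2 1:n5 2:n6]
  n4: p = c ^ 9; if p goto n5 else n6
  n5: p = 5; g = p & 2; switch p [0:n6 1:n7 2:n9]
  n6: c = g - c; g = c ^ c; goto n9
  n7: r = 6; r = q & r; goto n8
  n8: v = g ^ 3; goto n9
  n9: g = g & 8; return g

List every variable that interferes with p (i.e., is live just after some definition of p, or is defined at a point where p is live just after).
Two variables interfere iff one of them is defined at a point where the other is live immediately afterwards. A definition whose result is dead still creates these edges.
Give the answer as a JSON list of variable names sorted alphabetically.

Answer: ["c", "g", "q"]

Working:
Block summaries:
  n0: def={q,v} ue=∅
  n1: def={g,v} ue={v}
  n2: def={c,r} ue=∅
  n3: def={c,v} ue={v}
  n4: def={p} ue={c}
  n5: def={g,p} ue=∅
  n6: def={c,g} ue={c,g}
  n7: def={r} ue={q}
  n8: def={v} ue={g}
  n9: def={g} ue={g}

Live sets:
  live n0: ∅→{q,v}
  live n1: {q,v}→{g,q,v}
  live n2: {g,q,v}→{c,g,q,v}
  live n3: {g,q,v}→{c,g,q,v}
  live n4: {c,g,q}→{c,g,q}
  live n5: {c,q}→{c,g,q}
  live n6: {c,g}→{g}
  live n7: {g,q}→{g}
  live n8: {g}→{g}
  live n9: {g}→∅

Conflict graph:
  c: {g,p,q,r,v}
  g: {c,p,q,r,v}
  p: {c,g,q}
  q: {c,g,p,r,v}
  r: {c,g,q,v}
  v: {c,g,q,r}

N(p) = ["c", "g", "q"]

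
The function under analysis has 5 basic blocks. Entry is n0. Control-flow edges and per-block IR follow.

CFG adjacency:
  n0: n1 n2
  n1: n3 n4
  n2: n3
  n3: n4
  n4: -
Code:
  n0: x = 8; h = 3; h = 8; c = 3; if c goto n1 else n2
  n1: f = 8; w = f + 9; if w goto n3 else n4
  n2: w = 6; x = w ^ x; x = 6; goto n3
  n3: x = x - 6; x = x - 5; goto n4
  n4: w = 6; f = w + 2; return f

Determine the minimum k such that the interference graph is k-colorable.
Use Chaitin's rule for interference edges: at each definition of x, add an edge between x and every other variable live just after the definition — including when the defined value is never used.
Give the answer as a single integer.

Answer: 2

Derivation:
Per-block:
  n0: {c,h,x} / ∅
  n1: {f,w} / ∅
  n2: {w,x} / {x}
  n3: {x} / {x}
  n4: {f,w} / ∅

Backward fixpoint:
  n0: in=∅ out={x}
  n1: in={x} out={x}
  n2: in={x} out={x}
  n3: in={x} out=∅
  n4: in=∅ out=∅

Interfere edges:
  c↔{x}
  f↔{x}
  h↔{x}
  w↔{x}
  x↔{c,f,h,w}

Registers:
  clique {c,x} ⇒ need ≥ 2
  assign c→r1 f→r1 h→r1 w→r1 x→r0 — no edge inside a register ⇒ χ ≤ 2
  χ = 2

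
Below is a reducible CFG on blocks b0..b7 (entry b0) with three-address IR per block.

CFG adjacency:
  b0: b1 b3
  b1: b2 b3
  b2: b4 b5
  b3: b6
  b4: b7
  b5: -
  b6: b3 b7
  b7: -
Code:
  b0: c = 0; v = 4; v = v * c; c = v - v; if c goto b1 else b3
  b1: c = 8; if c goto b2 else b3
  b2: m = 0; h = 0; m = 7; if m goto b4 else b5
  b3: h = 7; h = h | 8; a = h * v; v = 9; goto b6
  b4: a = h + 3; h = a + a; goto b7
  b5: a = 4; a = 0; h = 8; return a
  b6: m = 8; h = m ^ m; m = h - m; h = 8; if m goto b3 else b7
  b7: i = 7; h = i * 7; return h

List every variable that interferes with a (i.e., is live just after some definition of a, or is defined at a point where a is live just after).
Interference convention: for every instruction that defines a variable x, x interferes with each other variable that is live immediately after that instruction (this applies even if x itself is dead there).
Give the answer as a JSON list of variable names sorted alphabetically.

Block summaries:
  b0: def={c,v} ue=∅
  b1: def={c} ue=∅
  b2: def={h,m} ue=∅
  b3: def={a,h,v} ue={v}
  b4: def={a,h} ue={h}
  b5: def={a,h} ue=∅
  b6: def={h,m} ue=∅
  b7: def={h,i} ue=∅

Liveness:
  b0 li=∅ lo={v}
  b1 li={v} lo={v}
  b2 li=∅ lo={h}
  b3 li={v} lo={v}
  b4 li={h} lo=∅
  b5 li=∅ lo=∅
  b6 li={v} lo={v}
  b7 li=∅ lo=∅

Interference:
  a↔{h}
  c↔{v}
  h↔{a,m,v}
  i↔∅
  m↔{h,v}
  v↔{c,h,m}

N(a) = ["h"]

Answer: ["h"]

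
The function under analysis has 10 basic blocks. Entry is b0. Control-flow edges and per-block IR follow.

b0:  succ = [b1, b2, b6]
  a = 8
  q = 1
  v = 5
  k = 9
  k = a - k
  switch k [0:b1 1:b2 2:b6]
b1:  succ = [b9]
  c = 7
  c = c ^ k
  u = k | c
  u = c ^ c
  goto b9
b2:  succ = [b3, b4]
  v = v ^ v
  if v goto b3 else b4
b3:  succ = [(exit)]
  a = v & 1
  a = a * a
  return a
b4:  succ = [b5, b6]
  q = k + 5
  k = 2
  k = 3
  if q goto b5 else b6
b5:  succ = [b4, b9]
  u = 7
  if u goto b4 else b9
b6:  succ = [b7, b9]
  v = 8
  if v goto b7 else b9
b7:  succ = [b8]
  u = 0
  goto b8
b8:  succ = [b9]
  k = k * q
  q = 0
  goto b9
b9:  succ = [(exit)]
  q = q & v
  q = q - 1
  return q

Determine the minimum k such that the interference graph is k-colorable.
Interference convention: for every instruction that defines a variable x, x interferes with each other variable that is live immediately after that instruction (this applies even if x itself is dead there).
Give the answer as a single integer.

Block summaries:
  b0: def={a,k,q,v} ue=∅
  b1: def={c,u} ue={k}
  b2: def={v} ue={v}
  b3: def={a} ue={v}
  b4: def={k,q} ue={k}
  b5: def={u} ue=∅
  b6: def={v} ue=∅
  b7: def={u} ue=∅
  b8: def={k,q} ue={k,q}
  b9: def={q} ue={q,v}

Live sets:
  live b0: ∅→{k,q,v}
  live b1: {k,q,v}→{q,v}
  live b2: {k,v}→{k,v}
  live b3: {v}→∅
  live b4: {k,v}→{k,q,v}
  live b5: {k,q,v}→{k,q,v}
  live b6: {k,q}→{k,q,v}
  live b7: {k,q,v}→{k,q,v}
  live b8: {k,q,v}→{q,v}
  live b9: {q,v}→∅

Interference:
  a — {k,q,v}
  c — {k,q,u,v}
  k — {a,c,q,u,v}
  q — {a,c,k,u,v}
  u — {c,k,q,v}
  v — {a,c,k,q,u}

Registers:
  lower bound: {c,k,q,u,v} mutually conflict ⇒ χ ≥ 5
  assign a→r3 c→r3 k→r0 q→r1 u→r4 v→r2 — no edge inside a register ⇒ χ ≤ 5
  χ = 5

Answer: 5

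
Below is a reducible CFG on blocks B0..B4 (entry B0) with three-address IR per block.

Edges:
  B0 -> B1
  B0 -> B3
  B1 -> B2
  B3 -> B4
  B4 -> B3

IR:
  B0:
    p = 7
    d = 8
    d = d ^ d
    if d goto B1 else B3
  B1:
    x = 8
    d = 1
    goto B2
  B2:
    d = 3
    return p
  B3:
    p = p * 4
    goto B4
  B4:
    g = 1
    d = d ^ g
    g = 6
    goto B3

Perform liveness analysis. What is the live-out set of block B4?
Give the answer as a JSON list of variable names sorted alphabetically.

Answer: ["d", "p"]

Derivation:
Per-block:
  B0 def {d,p} use ∅
  B1 def {d,x} use ∅
  B2 def {d} use {p}
  B3 def {p} use {p}
  B4 def {d,g} use {d}

Backward fixpoint:
  live B0: ∅→{d,p}
  live B1: {p}→{p}
  live B2: {p}→∅
  live B3: {d,p}→{d,p}
  live B4: {d,p}→{d,p}

live-out(B4) = ["d", "p"]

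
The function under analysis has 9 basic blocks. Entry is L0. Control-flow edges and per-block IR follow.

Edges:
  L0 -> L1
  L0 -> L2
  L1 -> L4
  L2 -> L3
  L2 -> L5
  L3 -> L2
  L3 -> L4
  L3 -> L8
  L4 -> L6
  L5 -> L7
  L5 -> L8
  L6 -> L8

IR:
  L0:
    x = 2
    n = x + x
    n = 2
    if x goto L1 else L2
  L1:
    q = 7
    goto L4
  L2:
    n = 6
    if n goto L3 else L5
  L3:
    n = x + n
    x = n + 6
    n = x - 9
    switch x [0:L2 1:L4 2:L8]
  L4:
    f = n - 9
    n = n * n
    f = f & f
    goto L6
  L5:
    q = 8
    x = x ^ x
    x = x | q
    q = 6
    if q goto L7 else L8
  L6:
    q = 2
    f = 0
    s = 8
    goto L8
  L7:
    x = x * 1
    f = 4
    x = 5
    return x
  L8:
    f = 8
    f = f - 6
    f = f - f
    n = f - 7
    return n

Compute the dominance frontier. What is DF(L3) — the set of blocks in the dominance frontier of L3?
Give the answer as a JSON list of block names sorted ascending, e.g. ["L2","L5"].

Answer: ["L2", "L4", "L8"]

Analysis:
idom tree: L1←L0 L2←L0 L3←L2 L4←L0 L5←L2 L6←L4 L7←L5 L8←L0
Dom at joins:
  L2: preds {L0,L3}: {L0} ∩ {L0,L2,L3} = {L0}; idom=L0
  L4: preds {L1,L3}: {L0,L1} ∩ {L0,L2,L3} = {L0}; idom=L0
  L8: preds {L3,L5,L6}: {L0,L2,L3} ∩ {L0,L2,L5} ∩ {L0,L4,L6} = {L0}; idom=L0

Frontier:
  L2←L0: walk · to L0
  L2←L3: walk L3→L2 to L0
  L4←L1: walk L1 to L0
  L4←L3: walk L3→L2 to L0
  L8←L3: walk L3→L2 to L0
  L8←L5: walk L5→L2 to L0
  L8←L6: walk L6→L4 to L0
  L0: DF=∅
  L1: DF={L4}
  L2: DF={L2,L4,L8}
  L3: DF={L2,L4,L8}
  L4: DF={L8}
  L5: DF={L8}
  L6: DF={L8}
  L7: DF=∅
  L8: DF=∅

DF(L3) = ["L2", "L4", "L8"]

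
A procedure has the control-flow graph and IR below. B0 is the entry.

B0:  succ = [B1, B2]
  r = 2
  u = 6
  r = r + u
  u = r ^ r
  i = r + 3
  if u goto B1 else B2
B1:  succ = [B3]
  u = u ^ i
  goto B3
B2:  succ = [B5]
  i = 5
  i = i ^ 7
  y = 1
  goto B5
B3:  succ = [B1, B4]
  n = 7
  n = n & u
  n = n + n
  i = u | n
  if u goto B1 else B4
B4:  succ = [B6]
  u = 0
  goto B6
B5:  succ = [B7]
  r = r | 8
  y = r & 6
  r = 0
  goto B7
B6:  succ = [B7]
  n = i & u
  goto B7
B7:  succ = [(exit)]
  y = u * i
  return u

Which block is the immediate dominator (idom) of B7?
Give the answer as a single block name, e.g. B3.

Answer: B0

Analysis:
idom tree: B1←B0 B2←B0 B3←B1 B4←B3 B5←B2 B6←B4 B7←B0
Dom at joins:
  B1: preds {B0,B3}: {B0} ∩ {B0,B1,B3} = {B0}; idom=B0
  B7: preds {B5,B6}: {B0,B2,B5} ∩ {B0,B1,B3,B4,B6} = {B0}; idom=B0

idom(B7) = B0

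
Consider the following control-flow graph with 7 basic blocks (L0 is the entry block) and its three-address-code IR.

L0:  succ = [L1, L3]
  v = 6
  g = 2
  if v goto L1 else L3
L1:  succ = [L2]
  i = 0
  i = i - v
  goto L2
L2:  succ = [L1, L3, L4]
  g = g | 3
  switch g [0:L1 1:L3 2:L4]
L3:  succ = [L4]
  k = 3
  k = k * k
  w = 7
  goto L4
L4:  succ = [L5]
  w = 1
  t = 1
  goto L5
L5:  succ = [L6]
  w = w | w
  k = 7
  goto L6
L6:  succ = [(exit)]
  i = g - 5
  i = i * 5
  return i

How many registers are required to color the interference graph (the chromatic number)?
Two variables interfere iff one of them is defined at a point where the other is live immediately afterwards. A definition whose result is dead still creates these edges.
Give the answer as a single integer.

Per-block:
  L0: def={g,v} ue=∅
  L1: def={i} ue={v}
  L2: def={g} ue={g}
  L3: def={k,w} ue=∅
  L4: def={t,w} ue=∅
  L5: def={k,w} ue={w}
  L6: def={i} ue={g}

Live sets:
  live L0: ∅→{g,v}
  live L1: {g,v}→{g,v}
  live L2: {g,v}→{g,v}
  live L3: {g}→{g}
  live L4: {g}→{g,w}
  live L5: {g,w}→{g}
  live L6: {g}→∅

Interference:
  g — {i,k,t,v,w}
  i — {g,v}
  k — {g}
  t — {g,w}
  v — {g,i}
  w — {g,t}

Registers:
  clique {g,i,v} ⇒ need ≥ 3
  assign g→R0 i→R1 k→R1 t→R1 v→R2 w→R2 — no edge inside a register ⇒ χ ≤ 3
  χ = 3

Answer: 3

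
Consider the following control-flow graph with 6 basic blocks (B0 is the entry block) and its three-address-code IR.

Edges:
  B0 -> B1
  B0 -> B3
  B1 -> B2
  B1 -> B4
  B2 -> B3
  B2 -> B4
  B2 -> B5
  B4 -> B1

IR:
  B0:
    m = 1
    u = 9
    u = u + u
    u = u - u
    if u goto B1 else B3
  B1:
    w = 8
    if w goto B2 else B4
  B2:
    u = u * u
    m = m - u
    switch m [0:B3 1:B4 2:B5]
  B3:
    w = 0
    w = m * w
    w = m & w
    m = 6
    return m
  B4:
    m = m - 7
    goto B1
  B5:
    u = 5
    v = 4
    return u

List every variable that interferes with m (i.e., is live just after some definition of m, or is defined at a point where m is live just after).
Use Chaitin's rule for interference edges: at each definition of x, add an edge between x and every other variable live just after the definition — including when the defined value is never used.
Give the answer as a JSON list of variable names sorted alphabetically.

Answer: ["u", "w"]

Derivation:
Per-block:
  B0: def={m,u} ue=∅
  B1: def={w} ue=∅
  B2: def={m,u} ue={m,u}
  B3: def={m,w} ue={m}
  B4: def={m} ue={m}
  B5: def={u,v} ue=∅

Liveness:
  live B0: ∅→{m,u}
  live B1: {m,u}→{m,u}
  live B2: {m,u}→{m,u}
  live B3: {m}→∅
  live B4: {m,u}→{m,u}
  live B5: ∅→∅

Interfere edges:
  m: {u,w}
  u: {m,v,w}
  v: {u}
  w: {m,u}

N(m) = ["u", "w"]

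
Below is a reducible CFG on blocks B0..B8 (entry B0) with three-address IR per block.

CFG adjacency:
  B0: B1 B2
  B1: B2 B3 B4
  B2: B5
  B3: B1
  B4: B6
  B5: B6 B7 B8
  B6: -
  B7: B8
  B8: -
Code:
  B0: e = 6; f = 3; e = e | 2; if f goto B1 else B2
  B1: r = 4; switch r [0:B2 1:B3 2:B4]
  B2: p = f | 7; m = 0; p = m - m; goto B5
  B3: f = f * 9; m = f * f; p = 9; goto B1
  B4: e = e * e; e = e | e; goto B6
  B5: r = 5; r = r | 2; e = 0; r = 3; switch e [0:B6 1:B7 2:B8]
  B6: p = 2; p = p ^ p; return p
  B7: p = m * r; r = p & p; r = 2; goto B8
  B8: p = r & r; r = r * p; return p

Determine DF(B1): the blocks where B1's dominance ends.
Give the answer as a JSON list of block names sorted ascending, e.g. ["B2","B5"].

idom tree: B1←B0 B2←B0 B3←B1 B4←B1 B5←B2 B6←B0 B7←B5 B8←B5
Join-block Dom:
  B1: preds {B0,B3}: {B0} ∩ {B0,B1,B3} = {B0}; idom=B0
  B2: preds {B0,B1}: {B0} ∩ {B0,B1} = {B0}; idom=B0
  B6: preds {B4,B5}: {B0,B1,B4} ∩ {B0,B2,B5} = {B0}; idom=B0
  B8: preds {B5,B7}: {B0,B2,B5} ∩ {B0,B2,B5,B7} = {B0,B2,B5}; idom=B5

DF derivation:
  join B1 pred B0: · stop@B0
  join B1 pred B3: B3→B1 stop@B0
  join B2 pred B0: · stop@B0
  join B2 pred B1: B1 stop@B0
  join B6 pred B4: B4→B1 stop@B0
  join B6 pred B5: B5→B2 stop@B0
  join B8 pred B5: · stop@B5
  join B8 pred B7: B7 stop@B5
  DF(B0)=∅
  DF(B1)={B1,B2,B6}
  DF(B2)={B6}
  DF(B3)={B1}
  DF(B4)={B6}
  DF(B5)={B6}
  DF(B6)=∅
  DF(B7)={B8}
  DF(B8)=∅

DF(B1) = ["B1", "B2", "B6"]

Answer: ["B1", "B2", "B6"]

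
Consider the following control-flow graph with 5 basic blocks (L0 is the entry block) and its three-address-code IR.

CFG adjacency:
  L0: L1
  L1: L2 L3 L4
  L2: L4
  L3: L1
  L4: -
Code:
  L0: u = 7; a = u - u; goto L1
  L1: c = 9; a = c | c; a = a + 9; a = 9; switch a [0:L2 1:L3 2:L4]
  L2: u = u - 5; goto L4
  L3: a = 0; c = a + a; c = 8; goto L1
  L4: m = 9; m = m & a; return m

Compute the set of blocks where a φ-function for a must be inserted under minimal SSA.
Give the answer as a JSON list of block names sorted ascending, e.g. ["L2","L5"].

idom tree: L1←L0 L2←L1 L3←L1 L4←L1
Dom∩ at merges:
  L1: preds {L0,L3}: {L0} ∩ {L0,L1,L3} = {L0}; idom=L0
  L4: preds {L1,L2}: {L0,L1} ∩ {L0,L1,L2} = {L0,L1}; idom=L1

DF derivation:
  L1←L0: walk · to L0
  L1←L3: walk L3→L1 to L0
  L4←L1: walk · to L1
  L4←L2: walk L2 to L1
  L0: DF=∅
  L1: DF={L1}
  L2: DF={L4}
  L3: DF={L1}
  L4: DF=∅

φ for a: defs {L0,L1,L3}
  DF⁺ = {L1}

Answer: ["L1"]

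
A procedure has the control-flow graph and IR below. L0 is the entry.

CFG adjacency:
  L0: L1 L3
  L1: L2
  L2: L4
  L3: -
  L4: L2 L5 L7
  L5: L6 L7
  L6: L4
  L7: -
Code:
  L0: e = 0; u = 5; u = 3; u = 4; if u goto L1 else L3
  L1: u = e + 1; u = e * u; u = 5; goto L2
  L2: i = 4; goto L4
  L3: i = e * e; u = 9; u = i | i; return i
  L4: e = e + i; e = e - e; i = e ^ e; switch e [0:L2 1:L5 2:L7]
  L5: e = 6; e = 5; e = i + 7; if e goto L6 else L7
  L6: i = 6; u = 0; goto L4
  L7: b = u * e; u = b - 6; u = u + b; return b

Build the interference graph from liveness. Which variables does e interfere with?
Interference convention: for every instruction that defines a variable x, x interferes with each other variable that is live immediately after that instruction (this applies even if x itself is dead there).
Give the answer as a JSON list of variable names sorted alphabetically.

def/use:
  L0 def {e,u} use ∅
  L1 def {u} use {e}
  L2 def {i} use ∅
  L3 def {i,u} use {e}
  L4 def {e,i} use {e,i}
  L5 def {e} use {i}
  L6 def {i,u} use ∅
  L7 def {b,u} use {e,u}

Liveness:
  L0 li=∅ lo={e}
  L1 li={e} lo={e,u}
  L2 li={e,u} lo={e,i,u}
  L3 li={e} lo=∅
  L4 li={e,i,u} lo={e,i,u}
  L5 li={i,u} lo={e,u}
  L6 li={e} lo={e,i,u}
  L7 li={e,u} lo=∅

Interference:
  b — {u}
  e — {i,u}
  i — {e,u}
  u — {b,e,i}

N(e) = ["i", "u"]

Answer: ["i", "u"]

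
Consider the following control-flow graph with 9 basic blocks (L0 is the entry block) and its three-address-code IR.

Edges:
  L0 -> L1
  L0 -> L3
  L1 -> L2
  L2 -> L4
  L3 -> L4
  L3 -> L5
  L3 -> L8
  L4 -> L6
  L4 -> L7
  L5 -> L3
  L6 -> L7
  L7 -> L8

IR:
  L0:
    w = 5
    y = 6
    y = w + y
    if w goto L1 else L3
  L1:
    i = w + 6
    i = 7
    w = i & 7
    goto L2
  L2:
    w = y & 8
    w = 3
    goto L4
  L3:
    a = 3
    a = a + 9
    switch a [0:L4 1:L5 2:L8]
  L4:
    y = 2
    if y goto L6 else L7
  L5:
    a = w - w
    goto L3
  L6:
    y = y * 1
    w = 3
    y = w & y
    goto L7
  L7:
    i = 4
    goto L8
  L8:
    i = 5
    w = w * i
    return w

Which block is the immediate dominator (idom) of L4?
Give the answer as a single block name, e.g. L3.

idom tree: L1←L0 L2←L1 L3←L0 L4←L0 L5←L3 L6←L4 L7←L4 L8←L0
Dom∩ at merges:
  L3: preds {L0,L5}: {L0} ∩ {L0,L3,L5} = {L0}; idom=L0
  L4: preds {L2,L3}: {L0,L1,L2} ∩ {L0,L3} = {L0}; idom=L0
  L7: preds {L4,L6}: {L0,L4} ∩ {L0,L4,L6} = {L0,L4}; idom=L4
  L8: preds {L3,L7}: {L0,L3} ∩ {L0,L4,L7} = {L0}; idom=L0

idom(L4) = L0

Answer: L0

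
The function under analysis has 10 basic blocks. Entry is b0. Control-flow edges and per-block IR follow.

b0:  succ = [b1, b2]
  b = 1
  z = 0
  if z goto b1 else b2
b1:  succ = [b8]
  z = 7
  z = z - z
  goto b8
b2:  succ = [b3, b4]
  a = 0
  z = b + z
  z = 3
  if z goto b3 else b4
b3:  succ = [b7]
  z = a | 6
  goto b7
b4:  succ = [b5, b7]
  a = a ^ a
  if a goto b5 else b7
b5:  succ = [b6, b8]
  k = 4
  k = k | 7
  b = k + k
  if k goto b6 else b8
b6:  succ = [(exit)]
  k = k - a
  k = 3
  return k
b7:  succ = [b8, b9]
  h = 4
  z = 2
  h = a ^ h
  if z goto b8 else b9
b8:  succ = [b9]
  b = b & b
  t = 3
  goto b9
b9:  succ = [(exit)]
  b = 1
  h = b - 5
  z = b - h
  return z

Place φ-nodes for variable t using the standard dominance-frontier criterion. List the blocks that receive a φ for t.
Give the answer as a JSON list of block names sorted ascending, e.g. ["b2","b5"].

Answer: ["b9"]

Working:
idom tree: b1←b0 b2←b0 b3←b2 b4←b2 b5←b4 b6←b5 b7←b2 b8←b0 b9←b0
Dom∩ at merges:
  b7: preds {b3,b4}: {b0,b2,b3} ∩ {b0,b2,b4} = {b0,b2}; idom=b2
  b8: preds {b1,b5,b7}: {b0,b1} ∩ {b0,b2,b4,b5} ∩ {b0,b2,b7} = {b0}; idom=b0
  b9: preds {b7,b8}: {b0,b2,b7} ∩ {b0,b8} = {b0}; idom=b0

Frontier:
  join b7 pred b3: b3 stop@b2
  join b7 pred b4: b4 stop@b2
  join b8 pred b1: b1 stop@b0
  join b8 pred b5: b5→b4→b2 stop@b0
  join b8 pred b7: b7→b2 stop@b0
  join b9 pred b7: b7→b2 stop@b0
  join b9 pred b8: b8 stop@b0
  b0: DF=∅
  b1: DF={b8}
  b2: DF={b8,b9}
  b3: DF={b7}
  b4: DF={b7,b8}
  b5: DF={b8}
  b6: DF=∅
  b7: DF={b8,b9}
  b8: DF={b9}
  b9: DF=∅

φ for t: defs {b8}
  DF⁺ = {b9}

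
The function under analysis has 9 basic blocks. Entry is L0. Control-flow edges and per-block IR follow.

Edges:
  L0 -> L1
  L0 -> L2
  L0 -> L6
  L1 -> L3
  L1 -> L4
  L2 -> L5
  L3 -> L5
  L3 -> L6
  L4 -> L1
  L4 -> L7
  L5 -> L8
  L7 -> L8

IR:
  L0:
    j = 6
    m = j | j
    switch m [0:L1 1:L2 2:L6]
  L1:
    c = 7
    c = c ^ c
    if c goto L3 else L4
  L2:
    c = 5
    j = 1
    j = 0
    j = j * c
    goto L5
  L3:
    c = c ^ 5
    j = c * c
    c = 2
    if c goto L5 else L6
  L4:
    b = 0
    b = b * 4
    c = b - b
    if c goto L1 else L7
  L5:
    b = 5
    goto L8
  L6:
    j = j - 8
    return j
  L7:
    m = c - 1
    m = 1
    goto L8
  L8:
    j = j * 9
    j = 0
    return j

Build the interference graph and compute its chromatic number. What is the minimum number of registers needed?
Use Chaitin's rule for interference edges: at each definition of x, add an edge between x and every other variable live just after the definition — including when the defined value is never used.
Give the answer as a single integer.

Answer: 2

Analysis:
def/use:
  L0: {j,m} / ∅
  L1: {c} / ∅
  L2: {c,j} / ∅
  L3: {c,j} / {c}
  L4: {b,c} / ∅
  L5: {b} / ∅
  L6: {j} / {j}
  L7: {m} / {c}
  L8: {j} / {j}

Backward fixpoint:
  live L0: ∅→{j}
  live L1: {j}→{c,j}
  live L2: ∅→{j}
  live L3: {c}→{j}
  live L4: {j}→{c,j}
  live L5: {j}→{j}
  live L6: {j}→∅
  live L7: {c,j}→{j}
  live L8: {j}→∅

Conflict graph:
  b — {j}
  c — {j}
  j — {b,c,m}
  m — {j}

Chromatic number:
  lower bound: {b,j} mutually conflict ⇒ χ ≥ 2
  assign b→r1 c→r1 j→r0 m→r1 — no edge inside a register ⇒ χ ≤ 2
  χ = 2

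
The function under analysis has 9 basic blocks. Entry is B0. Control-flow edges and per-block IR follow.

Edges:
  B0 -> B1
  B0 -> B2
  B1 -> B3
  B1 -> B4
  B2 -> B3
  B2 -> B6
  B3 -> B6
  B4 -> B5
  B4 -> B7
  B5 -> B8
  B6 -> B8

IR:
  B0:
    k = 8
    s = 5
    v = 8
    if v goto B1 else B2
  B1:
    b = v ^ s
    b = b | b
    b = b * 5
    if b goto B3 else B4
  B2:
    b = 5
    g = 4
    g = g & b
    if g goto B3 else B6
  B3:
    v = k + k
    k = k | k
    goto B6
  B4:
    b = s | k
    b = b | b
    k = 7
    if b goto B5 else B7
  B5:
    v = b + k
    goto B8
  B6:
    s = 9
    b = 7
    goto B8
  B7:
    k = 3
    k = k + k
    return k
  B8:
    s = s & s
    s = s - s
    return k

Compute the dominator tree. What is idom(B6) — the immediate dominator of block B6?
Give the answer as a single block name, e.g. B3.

Answer: B0

Working:
idom tree: B1←B0 B2←B0 B3←B0 B4←B1 B5←B4 B6←B0 B7←B4 B8←B0
Dom∩ at merges:
  B3: preds {B1,B2}: {B0,B1} ∩ {B0,B2} = {B0}; idom=B0
  B6: preds {B2,B3}: {B0,B2} ∩ {B0,B3} = {B0}; idom=B0
  B8: preds {B5,B6}: {B0,B1,B4,B5} ∩ {B0,B6} = {B0}; idom=B0

idom(B6) = B0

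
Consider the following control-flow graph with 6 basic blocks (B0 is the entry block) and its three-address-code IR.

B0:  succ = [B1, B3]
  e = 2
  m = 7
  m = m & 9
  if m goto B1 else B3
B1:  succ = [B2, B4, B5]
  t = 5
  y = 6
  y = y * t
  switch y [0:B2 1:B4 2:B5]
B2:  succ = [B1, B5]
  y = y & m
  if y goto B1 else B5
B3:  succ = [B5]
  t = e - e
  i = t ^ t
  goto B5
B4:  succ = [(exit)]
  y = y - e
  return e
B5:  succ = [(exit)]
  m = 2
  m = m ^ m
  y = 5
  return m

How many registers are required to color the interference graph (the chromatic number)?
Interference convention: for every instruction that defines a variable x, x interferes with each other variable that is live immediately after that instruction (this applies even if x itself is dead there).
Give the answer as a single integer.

Answer: 4

Working:
Block summaries:
  B0: def={e,m} ue=∅
  B1: def={t,y} ue=∅
  B2: def={y} ue={m,y}
  B3: def={i,t} ue={e}
  B4: def={y} ue={e,y}
  B5: def={m,y} ue=∅

Liveness:
  live B0: ∅→{e,m}
  live B1: {e,m}→{e,m,y}
  live B2: {e,m,y}→{e,m}
  live B3: {e}→∅
  live B4: {e,y}→∅
  live B5: ∅→∅

Conflict graph:
  e: {m,t,y}
  i: ∅
  m: {e,t,y}
  t: {e,m,y}
  y: {e,m,t}

Registers:
  lower bound: {e,m,t,y} mutually conflict ⇒ χ ≥ 4
  assign e→R0 i→R0 m→R1 t→R2 y→R3 — no edge inside a register ⇒ χ ≤ 4
  χ = 4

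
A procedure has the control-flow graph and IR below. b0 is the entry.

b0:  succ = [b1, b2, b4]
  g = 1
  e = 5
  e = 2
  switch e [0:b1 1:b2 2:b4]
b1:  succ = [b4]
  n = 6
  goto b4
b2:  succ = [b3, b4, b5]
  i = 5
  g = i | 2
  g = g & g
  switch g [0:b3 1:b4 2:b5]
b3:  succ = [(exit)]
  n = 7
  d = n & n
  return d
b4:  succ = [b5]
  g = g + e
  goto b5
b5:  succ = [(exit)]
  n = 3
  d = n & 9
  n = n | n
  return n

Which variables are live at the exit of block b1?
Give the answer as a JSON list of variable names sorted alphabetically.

Answer: ["e", "g"]

Analysis:
Per-block:
  b0: {e,g} / ∅
  b1: {n} / ∅
  b2: {g,i} / ∅
  b3: {d,n} / ∅
  b4: {g} / {e,g}
  b5: {d,n} / ∅

Backward fixpoint:
  b0: in=∅ out={e,g}
  b1: in={e,g} out={e,g}
  b2: in={e} out={e,g}
  b3: in=∅ out=∅
  b4: in={e,g} out=∅
  b5: in=∅ out=∅

live-out(b1) = ["e", "g"]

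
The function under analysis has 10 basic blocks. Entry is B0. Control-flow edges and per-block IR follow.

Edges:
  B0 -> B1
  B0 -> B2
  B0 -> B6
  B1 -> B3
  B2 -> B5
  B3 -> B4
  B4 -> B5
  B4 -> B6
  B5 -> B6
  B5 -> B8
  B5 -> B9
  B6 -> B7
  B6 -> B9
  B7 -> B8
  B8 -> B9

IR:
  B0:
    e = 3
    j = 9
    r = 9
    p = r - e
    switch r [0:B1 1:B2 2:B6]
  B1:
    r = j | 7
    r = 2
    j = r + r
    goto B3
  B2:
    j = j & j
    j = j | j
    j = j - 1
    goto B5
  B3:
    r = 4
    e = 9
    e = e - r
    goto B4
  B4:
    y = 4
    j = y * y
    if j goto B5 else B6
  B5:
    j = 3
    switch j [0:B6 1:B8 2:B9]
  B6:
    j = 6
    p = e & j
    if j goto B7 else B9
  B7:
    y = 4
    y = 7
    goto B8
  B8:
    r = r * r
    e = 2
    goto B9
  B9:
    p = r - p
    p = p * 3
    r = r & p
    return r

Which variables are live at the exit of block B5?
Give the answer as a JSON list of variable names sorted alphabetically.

Block summaries:
  B0: def={e,j,p,r} ue=∅
  B1: def={j,r} ue={j}
  B2: def={j} ue={j}
  B3: def={e,r} ue=∅
  B4: def={j,y} ue=∅
  B5: def={j} ue=∅
  B6: def={j,p} ue={e}
  B7: def={y} ue=∅
  B8: def={e,r} ue={r}
  B9: def={p,r} ue={p,r}

Live sets:
  live B0: ∅→{e,j,p,r}
  live B1: {j,p}→{p}
  live B2: {e,j,p,r}→{e,p,r}
  live B3: {p}→{e,p,r}
  live B4: {e,p,r}→{e,p,r}
  live B5: {e,p,r}→{e,p,r}
  live B6: {e,r}→{p,r}
  live B7: {p,r}→{p,r}
  live B8: {p,r}→{p,r}
  live B9: {p,r}→∅

live-out(B5) = ["e", "p", "r"]

Answer: ["e", "p", "r"]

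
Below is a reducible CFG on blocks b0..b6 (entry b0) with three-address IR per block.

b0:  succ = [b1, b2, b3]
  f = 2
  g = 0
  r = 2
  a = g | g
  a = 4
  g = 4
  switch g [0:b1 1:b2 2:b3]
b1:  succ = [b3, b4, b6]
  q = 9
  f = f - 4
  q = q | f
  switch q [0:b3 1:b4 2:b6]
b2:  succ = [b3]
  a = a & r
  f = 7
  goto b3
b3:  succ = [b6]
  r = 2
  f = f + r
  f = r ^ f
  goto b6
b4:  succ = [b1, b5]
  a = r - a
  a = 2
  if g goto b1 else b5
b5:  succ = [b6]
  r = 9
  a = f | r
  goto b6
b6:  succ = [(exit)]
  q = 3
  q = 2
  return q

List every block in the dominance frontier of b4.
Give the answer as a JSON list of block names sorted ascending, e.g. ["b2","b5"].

idom tree: b1←b0 b2←b0 b3←b0 b4←b1 b5←b4 b6←b0
Join-block Dom:
  b1: preds {b0,b4}: {b0} ∩ {b0,b1,b4} = {b0}; idom=b0
  b3: preds {b0,b1,b2}: {b0} ∩ {b0,b1} ∩ {b0,b2} = {b0}; idom=b0
  b6: preds {b1,b3,b5}: {b0,b1} ∩ {b0,b3} ∩ {b0,b1,b4,b5} = {b0}; idom=b0

DF derivation:
  join b1 pred b0: · stop@b0
  join b1 pred b4: b4→b1 stop@b0
  join b3 pred b0: · stop@b0
  join b3 pred b1: b1 stop@b0
  join b3 pred b2: b2 stop@b0
  join b6 pred b1: b1 stop@b0
  join b6 pred b3: b3 stop@b0
  join b6 pred b5: b5→b4→b1 stop@b0
  DF(b0)=∅
  DF(b1)={b1,b3,b6}
  DF(b2)={b3}
  DF(b3)={b6}
  DF(b4)={b1,b6}
  DF(b5)={b6}
  DF(b6)=∅

DF(b4) = ["b1", "b6"]

Answer: ["b1", "b6"]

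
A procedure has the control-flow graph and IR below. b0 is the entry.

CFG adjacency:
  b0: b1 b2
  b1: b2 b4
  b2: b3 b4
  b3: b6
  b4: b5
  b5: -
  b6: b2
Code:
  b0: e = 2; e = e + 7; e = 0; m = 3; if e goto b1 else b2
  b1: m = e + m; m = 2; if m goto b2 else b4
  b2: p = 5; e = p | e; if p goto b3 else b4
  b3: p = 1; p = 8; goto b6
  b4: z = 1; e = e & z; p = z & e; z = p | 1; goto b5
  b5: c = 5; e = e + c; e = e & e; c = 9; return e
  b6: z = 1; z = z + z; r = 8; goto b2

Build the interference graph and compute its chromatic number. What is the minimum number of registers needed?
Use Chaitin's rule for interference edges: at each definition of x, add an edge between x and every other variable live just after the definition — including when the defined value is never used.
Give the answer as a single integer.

Answer: 2

Working:
Per-block:
  b0 def {e,m} use ∅
  b1 def {m} use {e,m}
  b2 def {e,p} use {e}
  b3 def {p} use ∅
  b4 def {e,p,z} use {e}
  b5 def {c,e} use {e}
  b6 def {r,z} use ∅

Liveness:
  b0: in=∅ out={e,m}
  b1: in={e,m} out={e}
  b2: in={e} out={e}
  b3: in={e} out={e}
  b4: in={e} out={e}
  b5: in={e} out=∅
  b6: in={e} out={e}

Conflict graph:
  c↔{e}
  e↔{c,m,p,r,z}
  m↔{e}
  p↔{e}
  r↔{e}
  z↔{e}

Chromatic number:
  lower bound: {c,e} mutually conflict ⇒ χ ≥ 2
  assign c→c1 e→c0 m→c1 p→c1 r→c1 z→c1 — no edge inside a register ⇒ χ ≤ 2
  χ = 2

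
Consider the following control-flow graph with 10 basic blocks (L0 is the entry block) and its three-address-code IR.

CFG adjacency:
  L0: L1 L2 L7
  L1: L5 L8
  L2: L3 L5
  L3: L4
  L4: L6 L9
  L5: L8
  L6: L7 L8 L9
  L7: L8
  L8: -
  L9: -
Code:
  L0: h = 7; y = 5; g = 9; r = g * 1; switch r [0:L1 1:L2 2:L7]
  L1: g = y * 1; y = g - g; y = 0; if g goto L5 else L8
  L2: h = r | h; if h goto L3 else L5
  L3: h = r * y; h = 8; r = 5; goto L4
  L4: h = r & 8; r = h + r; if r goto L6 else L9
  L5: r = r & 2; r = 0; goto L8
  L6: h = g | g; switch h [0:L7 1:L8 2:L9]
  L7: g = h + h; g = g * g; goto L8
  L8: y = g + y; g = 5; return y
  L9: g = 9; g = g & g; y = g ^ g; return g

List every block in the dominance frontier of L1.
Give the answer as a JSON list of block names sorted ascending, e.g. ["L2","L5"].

idom tree: L1←L0 L2←L0 L3←L2 L4←L3 L5←L0 L6←L4 L7←L0 L8←L0 L9←L4
Dom at joins:
  L5: preds {L1,L2}: {L0,L1} ∩ {L0,L2} = {L0}; idom=L0
  L7: preds {L0,L6}: {L0} ∩ {L0,L2,L3,L4,L6} = {L0}; idom=L0
  L8: preds {L1,L5,L6,L7}: {L0,L1} ∩ {L0,L5} ∩ {L0,L2,L3,L4,L6} ∩ {L0,L7} = {L0}; idom=L0
  L9: preds {L4,L6}: {L0,L2,L3,L4} ∩ {L0,L2,L3,L4,L6} = {L0,L2,L3,L4}; idom=L4

Frontier:
  join L5 pred L1: L1 stop@L0
  join L5 pred L2: L2 stop@L0
  join L7 pred L0: · stop@L0
  join L7 pred L6: L6→L4→L3→L2 stop@L0
  join L8 pred L1: L1 stop@L0
  join L8 pred L5: L5 stop@L0
  join L8 pred L6: L6→L4→L3→L2 stop@L0
  join L8 pred L7: L7 stop@L0
  join L9 pred L4: · stop@L4
  join L9 pred L6: L6 stop@L4
  DF(L0)=∅
  DF(L1)={L5,L8}
  DF(L2)={L5,L7,L8}
  DF(L3)={L7,L8}
  DF(L4)={L7,L8}
  DF(L5)={L8}
  DF(L6)={L7,L8,L9}
  DF(L7)={L8}
  DF(L8)=∅
  DF(L9)=∅

DF(L1) = ["L5", "L8"]

Answer: ["L5", "L8"]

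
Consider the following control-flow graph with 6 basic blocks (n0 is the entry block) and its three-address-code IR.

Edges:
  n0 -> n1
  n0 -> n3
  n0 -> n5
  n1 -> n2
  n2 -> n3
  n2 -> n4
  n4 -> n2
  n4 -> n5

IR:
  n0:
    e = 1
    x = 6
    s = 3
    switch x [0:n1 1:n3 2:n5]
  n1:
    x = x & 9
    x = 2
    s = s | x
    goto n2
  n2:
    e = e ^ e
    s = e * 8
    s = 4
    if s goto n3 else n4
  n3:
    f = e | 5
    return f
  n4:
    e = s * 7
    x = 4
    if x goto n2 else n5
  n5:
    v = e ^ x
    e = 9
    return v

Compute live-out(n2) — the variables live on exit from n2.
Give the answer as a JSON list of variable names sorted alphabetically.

Per-block:
  n0: {e,s,x} / ∅
  n1: {s,x} / {s,x}
  n2: {e,s} / {e}
  n3: {f} / {e}
  n4: {e,x} / {s}
  n5: {e,v} / {e,x}

Backward fixpoint:
  n0 li=∅ lo={e,s,x}
  n1 li={e,s,x} lo={e}
  n2 li={e} lo={e,s}
  n3 li={e} lo=∅
  n4 li={s} lo={e,x}
  n5 li={e,x} lo=∅

live-out(n2) = ["e", "s"]

Answer: ["e", "s"]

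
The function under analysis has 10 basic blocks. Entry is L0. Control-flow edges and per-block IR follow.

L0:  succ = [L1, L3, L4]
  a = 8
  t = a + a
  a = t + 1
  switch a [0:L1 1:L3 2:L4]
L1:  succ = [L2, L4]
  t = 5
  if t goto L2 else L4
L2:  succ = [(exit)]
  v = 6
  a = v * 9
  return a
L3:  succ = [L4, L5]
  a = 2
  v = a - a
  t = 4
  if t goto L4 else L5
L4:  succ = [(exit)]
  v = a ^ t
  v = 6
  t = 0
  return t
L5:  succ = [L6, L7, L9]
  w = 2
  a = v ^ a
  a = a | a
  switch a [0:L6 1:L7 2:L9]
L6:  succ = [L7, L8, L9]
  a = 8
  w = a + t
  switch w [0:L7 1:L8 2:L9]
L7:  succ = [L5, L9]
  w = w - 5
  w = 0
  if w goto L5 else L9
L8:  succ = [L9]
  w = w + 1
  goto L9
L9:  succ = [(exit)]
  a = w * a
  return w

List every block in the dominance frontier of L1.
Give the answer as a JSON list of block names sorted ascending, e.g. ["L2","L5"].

Answer: ["L4"]

Derivation:
idom tree: L1←L0 L2←L1 L3←L0 L4←L0 L5←L3 L6←L5 L7←L5 L8←L6 L9←L5
Join-block Dom:
  L4: preds {L0,L1,L3}: {L0} ∩ {L0,L1} ∩ {L0,L3} = {L0}; idom=L0
  L5: preds {L3,L7}: {L0,L3} ∩ {L0,L3,L5,L7} = {L0,L3}; idom=L3
  L7: preds {L5,L6}: {L0,L3,L5} ∩ {L0,L3,L5,L6} = {L0,L3,L5}; idom=L5
  L9: preds {L5,L6,L7,L8}: {L0,L3,L5} ∩ {L0,L3,L5,L6} ∩ {L0,L3,L5,L7} ∩ {L0,L3,L5,L6,L8} = {L0,L3,L5}; idom=L5

Frontier:
  join L4 pred L0: · stop@L0
  join L4 pred L1: L1 stop@L0
  join L4 pred L3: L3 stop@L0
  join L5 pred L3: · stop@L3
  join L5 pred L7: L7→L5 stop@L3
  join L7 pred L5: · stop@L5
  join L7 pred L6: L6 stop@L5
  join L9 pred L5: · stop@L5
  join L9 pred L6: L6 stop@L5
  join L9 pred L7: L7 stop@L5
  join L9 pred L8: L8→L6 stop@L5
  L0 → ∅
  L1 → {L4}
  L2 → ∅
  L3 → {L4}
  L4 → ∅
  L5 → {L5}
  L6 → {L7,L9}
  L7 → {L5,L9}
  L8 → {L9}
  L9 → ∅

DF(L1) = ["L4"]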